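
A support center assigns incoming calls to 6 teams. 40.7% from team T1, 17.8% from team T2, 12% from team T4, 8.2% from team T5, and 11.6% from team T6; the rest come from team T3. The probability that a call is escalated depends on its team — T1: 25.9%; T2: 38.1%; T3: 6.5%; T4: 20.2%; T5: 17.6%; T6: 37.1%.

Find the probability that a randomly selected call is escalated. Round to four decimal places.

P(E) ≈ 0.2612

P(T3) = 1 − (0.407 + 0.178 + 0.12 + 0.082 + 0.116) = 0.097.
Using total probability over the partition,
P(E) = P(E|T1)·P(T1) + P(E|T2)·P(T2) + P(E|T3)·P(T3) + P(E|T4)·P(T4) + P(E|T5)·P(T5) + P(E|T6)·P(T6)
      = 0.259·0.407 + 0.381·0.178 + 0.065·0.097 + 0.202·0.12 + 0.176·0.082 + 0.371·0.116
      = 0.105413 + 0.067818 + 0.006305 + 0.02424 + 0.014432 + 0.043036 = 0.261244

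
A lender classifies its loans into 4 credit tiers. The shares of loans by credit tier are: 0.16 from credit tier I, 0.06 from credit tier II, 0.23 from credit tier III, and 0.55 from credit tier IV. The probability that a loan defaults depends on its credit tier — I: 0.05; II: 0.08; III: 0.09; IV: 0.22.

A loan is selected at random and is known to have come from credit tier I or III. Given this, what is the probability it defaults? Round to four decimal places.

0.0736

Let S = {I, III}.
P(S) = 0.16 + 0.23 = 0.39.
P(D ∩ S) = 0.05·0.16 + 0.09·0.23 = 0.008 + 0.0207 = 0.0287.
P(D | S) = 0.0287 / 0.39 = 0.073590…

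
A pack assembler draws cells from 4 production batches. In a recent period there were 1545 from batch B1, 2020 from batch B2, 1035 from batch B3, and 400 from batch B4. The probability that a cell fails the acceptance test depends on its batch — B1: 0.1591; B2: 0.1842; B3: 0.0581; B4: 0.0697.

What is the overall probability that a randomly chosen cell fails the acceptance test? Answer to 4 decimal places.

P(F) ≈ 0.1412

Total: 1545 + 2020 + 1035 + 400 = 5000.
P(B1) = 1545/5000 = 0.309. P(B2) = 2020/5000 = 0.404. P(B3) = 1035/5000 = 0.207. P(B4) = 400/5000 = 0.08.
P(F) = P(F|B1)·P(B1) + P(F|B2)·P(B2) + P(F|B3)·P(B3) + P(F|B4)·P(B4)
      = 0.1591·0.309 + 0.1842·0.404 + 0.0581·0.207 + 0.0697·0.08
      = 0.0491619 + 0.0744168 + 0.0120267 + 0.005576 = 0.1411814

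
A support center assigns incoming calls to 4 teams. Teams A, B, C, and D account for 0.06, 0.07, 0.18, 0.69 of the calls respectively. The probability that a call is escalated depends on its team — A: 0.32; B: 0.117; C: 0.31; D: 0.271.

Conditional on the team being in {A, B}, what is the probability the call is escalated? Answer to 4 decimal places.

Let S = {A, B}.
P(S) = 0.06 + 0.07 = 0.13.
P(E ∩ S) = 0.32·0.06 + 0.117·0.07 = 0.0192 + 0.00819 = 0.02739.
P(E | S) = 0.02739 / 0.13 = 0.210692…

0.2107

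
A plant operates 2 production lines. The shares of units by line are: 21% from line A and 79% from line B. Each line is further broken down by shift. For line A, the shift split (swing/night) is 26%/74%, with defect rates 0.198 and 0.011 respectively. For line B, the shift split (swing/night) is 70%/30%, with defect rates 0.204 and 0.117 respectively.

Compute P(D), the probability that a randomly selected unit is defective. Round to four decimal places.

0.1531

P(D|A) = 0.26·0.198 + 0.74·0.011 = 0.05148 + 0.00814 = 0.05962
P(D|B) = 0.7·0.204 + 0.3·0.117 = 0.1428 + 0.0351 = 0.1779
By total probability over the outer partition,
P(D) = 0.21·0.05962 + 0.79·0.1779
      = 0.0125202 + 0.140541 = 0.1530612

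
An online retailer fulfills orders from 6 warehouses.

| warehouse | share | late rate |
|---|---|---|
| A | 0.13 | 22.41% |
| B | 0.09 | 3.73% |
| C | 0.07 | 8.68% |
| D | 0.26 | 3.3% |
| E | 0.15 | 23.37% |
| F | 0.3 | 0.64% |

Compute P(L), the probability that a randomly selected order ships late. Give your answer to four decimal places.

By the law of total probability,
P(L) = P(L|A)·P(A) + P(L|B)·P(B) + P(L|C)·P(C) + P(L|D)·P(D) + P(L|E)·P(E) + P(L|F)·P(F)
      = 0.2241·0.13 + 0.0373·0.09 + 0.0868·0.07 + 0.033·0.26 + 0.2337·0.15 + 0.0064·0.3
      = 0.029133 + 0.003357 + 0.006076 + 0.00858 + 0.035055 + 0.00192 = 0.084121

P(L) ≈ 0.0841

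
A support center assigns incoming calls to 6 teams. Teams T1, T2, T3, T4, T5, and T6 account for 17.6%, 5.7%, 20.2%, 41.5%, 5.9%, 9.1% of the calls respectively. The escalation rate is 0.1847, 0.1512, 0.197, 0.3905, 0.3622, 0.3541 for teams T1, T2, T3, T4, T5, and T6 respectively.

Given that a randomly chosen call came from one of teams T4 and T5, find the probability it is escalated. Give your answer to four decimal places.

P(E|S) ≈ 0.3870

Let S = {T4, T5}.
P(S) = 0.415 + 0.059 = 0.474.
P(E ∩ S) = 0.3905·0.415 + 0.3622·0.059 = 0.1620575 + 0.0213698 = 0.1834273.
P(E | S) = 0.1834273 / 0.474 = 0.386977…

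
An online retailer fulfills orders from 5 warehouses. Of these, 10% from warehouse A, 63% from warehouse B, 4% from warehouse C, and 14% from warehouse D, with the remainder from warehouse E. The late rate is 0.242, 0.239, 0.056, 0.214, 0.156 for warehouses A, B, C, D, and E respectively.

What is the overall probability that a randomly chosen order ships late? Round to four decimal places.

P(E) = 1 − (0.1 + 0.63 + 0.04 + 0.14) = 0.09.
Using total probability over the partition,
P(L) = P(L|A)·P(A) + P(L|B)·P(B) + P(L|C)·P(C) + P(L|D)·P(D) + P(L|E)·P(E)
      = 0.242·0.1 + 0.239·0.63 + 0.056·0.04 + 0.214·0.14 + 0.156·0.09
      = 0.0242 + 0.15057 + 0.00224 + 0.02996 + 0.01404 = 0.22101

P(L) ≈ 0.2210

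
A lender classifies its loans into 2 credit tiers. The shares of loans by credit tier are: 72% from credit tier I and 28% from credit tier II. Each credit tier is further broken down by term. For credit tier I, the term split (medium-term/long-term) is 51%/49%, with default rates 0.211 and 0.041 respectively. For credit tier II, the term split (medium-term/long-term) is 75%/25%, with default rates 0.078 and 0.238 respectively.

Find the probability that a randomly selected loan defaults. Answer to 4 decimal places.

P(D|I) = 0.51·0.211 + 0.49·0.041 = 0.10761 + 0.02009 = 0.1277
P(D|II) = 0.75·0.078 + 0.25·0.238 = 0.0585 + 0.0595 = 0.118
Then overall,
P(D) = 0.72·0.1277 + 0.28·0.118
      = 0.091944 + 0.03304 = 0.124984

P(D) ≈ 0.1250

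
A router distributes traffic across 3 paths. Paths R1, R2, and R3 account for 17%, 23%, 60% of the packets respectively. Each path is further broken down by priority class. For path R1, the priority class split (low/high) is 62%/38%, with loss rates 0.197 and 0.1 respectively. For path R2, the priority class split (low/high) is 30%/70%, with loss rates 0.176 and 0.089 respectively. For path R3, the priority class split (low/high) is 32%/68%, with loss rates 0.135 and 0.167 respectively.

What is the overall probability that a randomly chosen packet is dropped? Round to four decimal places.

P(L|R1) = 0.62·0.197 + 0.38·0.1 = 0.12214 + 0.038 = 0.16014
P(L|R2) = 0.3·0.176 + 0.7·0.089 = 0.0528 + 0.0623 = 0.1151
P(L|R3) = 0.32·0.135 + 0.68·0.167 = 0.0432 + 0.11356 = 0.15676
Then overall,
P(L) = 0.17·0.16014 + 0.23·0.1151 + 0.6·0.15676
      = 0.0272238 + 0.026473 + 0.094056 = 0.1477528

0.1478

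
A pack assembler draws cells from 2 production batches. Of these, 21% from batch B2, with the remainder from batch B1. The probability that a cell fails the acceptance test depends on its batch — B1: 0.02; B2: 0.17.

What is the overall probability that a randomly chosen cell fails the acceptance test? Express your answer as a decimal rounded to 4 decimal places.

P(B1) = 1 − (0.21) = 0.79.
P(F) = P(F|B1)·P(B1) + P(F|B2)·P(B2)
      = 0.02·0.79 + 0.17·0.21
      = 0.0158 + 0.0357 = 0.0515

P(F) ≈ 0.0515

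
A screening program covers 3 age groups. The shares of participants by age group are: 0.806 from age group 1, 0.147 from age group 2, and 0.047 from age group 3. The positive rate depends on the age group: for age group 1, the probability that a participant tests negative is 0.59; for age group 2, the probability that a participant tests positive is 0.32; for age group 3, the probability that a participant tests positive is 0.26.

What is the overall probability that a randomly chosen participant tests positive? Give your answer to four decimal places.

P(T|1) = 1 − 0.59 = 0.41.
By the law of total probability,
P(T) = P(T|1)·P(1) + P(T|2)·P(2) + P(T|3)·P(3)
      = 0.41·0.806 + 0.32·0.147 + 0.26·0.047
      = 0.33046 + 0.04704 + 0.01222 = 0.38972

P(T) ≈ 0.3897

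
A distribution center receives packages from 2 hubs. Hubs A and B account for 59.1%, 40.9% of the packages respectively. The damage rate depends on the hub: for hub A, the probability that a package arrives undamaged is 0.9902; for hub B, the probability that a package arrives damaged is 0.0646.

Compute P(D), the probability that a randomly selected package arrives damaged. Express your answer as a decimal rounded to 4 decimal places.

P(D|A) = 1 − 0.9902 = 0.0098.
P(D) = P(D|A)·P(A) + P(D|B)·P(B)
      = 0.0098·0.591 + 0.0646·0.409
      = 0.0057918 + 0.0264214 = 0.0322132

0.0322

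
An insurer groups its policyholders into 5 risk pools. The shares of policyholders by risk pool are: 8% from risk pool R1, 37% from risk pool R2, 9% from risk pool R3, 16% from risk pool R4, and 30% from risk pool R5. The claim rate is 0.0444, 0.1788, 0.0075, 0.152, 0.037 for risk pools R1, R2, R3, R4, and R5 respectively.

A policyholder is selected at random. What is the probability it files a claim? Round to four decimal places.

0.1058

P(C) = P(C|R1)·P(R1) + P(C|R2)·P(R2) + P(C|R3)·P(R3) + P(C|R4)·P(R4) + P(C|R5)·P(R5)
      = 0.0444·0.08 + 0.1788·0.37 + 0.0075·0.09 + 0.152·0.16 + 0.037·0.3
      = 0.003552 + 0.066156 + 0.000675 + 0.02432 + 0.0111 = 0.105803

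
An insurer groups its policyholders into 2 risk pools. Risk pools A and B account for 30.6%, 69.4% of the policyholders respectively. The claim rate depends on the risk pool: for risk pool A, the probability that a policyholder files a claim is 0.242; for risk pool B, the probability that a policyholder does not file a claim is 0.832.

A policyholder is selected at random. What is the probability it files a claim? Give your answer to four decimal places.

P(C|B) = 1 − 0.832 = 0.168.
Summing over the partition,
P(C) = P(C|A)·P(A) + P(C|B)·P(B)
      = 0.242·0.306 + 0.168·0.694
      = 0.074052 + 0.116592 = 0.190644

0.1906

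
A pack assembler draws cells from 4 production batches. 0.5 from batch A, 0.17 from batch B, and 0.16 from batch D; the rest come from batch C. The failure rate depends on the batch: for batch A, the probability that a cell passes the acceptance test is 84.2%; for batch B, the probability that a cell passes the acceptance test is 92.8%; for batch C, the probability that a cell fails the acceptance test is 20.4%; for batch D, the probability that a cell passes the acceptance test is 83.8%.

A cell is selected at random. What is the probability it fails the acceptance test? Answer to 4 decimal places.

0.1518

P(C) = 1 − (0.5 + 0.17 + 0.16) = 0.17.
P(F|A) = 1 − 0.842 = 0.158.
P(F|B) = 1 − 0.928 = 0.072.
P(F|D) = 1 − 0.838 = 0.162.
P(F) = P(F|A)·P(A) + P(F|B)·P(B) + P(F|C)·P(C) + P(F|D)·P(D)
      = 0.158·0.5 + 0.072·0.17 + 0.204·0.17 + 0.162·0.16
      = 0.079 + 0.01224 + 0.03468 + 0.02592 = 0.15184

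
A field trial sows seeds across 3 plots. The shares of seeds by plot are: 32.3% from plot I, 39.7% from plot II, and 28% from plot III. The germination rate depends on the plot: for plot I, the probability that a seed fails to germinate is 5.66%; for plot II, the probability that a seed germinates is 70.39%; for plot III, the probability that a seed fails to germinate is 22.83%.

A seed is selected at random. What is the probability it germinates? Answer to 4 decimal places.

P(G) ≈ 0.8002

P(G|I) = 1 − 0.0566 = 0.9434.
P(G|III) = 1 − 0.2283 = 0.7717.
P(G) = P(G|I)·P(I) + P(G|II)·P(II) + P(G|III)·P(III)
      = 0.9434·0.323 + 0.7039·0.397 + 0.7717·0.28
      = 0.3047182 + 0.2794483 + 0.216076 = 0.8002425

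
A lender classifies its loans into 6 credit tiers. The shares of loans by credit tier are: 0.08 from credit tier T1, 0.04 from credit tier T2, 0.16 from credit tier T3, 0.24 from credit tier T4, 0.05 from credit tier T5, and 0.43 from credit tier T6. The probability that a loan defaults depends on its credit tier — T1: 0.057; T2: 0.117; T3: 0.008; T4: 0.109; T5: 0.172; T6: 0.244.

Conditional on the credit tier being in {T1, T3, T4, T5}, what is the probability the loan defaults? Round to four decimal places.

Let S = {T1, T3, T4, T5}.
P(S) = 0.08 + 0.16 + 0.24 + 0.05 = 0.53.
P(D ∩ S) = 0.057·0.08 + 0.008·0.16 + 0.109·0.24 + 0.172·0.05 = 0.00456 + 0.00128 + 0.02616 + 0.0086 = 0.0406.
P(D | S) = 0.0406 / 0.53 = 0.076604…

0.0766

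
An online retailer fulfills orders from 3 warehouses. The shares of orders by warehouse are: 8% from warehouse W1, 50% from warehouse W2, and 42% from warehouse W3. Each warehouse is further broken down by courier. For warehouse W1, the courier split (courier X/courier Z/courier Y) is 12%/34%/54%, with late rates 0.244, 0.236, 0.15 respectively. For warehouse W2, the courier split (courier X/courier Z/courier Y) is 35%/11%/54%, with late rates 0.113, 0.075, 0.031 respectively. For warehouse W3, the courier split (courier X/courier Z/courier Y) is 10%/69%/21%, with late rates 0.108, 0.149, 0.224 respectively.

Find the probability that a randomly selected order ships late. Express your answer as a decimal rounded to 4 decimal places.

P(L|W1) = 0.12·0.244 + 0.34·0.236 + 0.54·0.15 = 0.02928 + 0.08024 + 0.081 = 0.19052
P(L|W2) = 0.35·0.113 + 0.11·0.075 + 0.54·0.031 = 0.03955 + 0.00825 + 0.01674 = 0.06454
P(L|W3) = 0.1·0.108 + 0.69·0.149 + 0.21·0.224 = 0.0108 + 0.10281 + 0.04704 = 0.16065
By total probability over the outer partition,
P(L) = 0.08·0.19052 + 0.5·0.06454 + 0.42·0.16065
      = 0.0152416 + 0.03227 + 0.067473 = 0.1149846

0.1150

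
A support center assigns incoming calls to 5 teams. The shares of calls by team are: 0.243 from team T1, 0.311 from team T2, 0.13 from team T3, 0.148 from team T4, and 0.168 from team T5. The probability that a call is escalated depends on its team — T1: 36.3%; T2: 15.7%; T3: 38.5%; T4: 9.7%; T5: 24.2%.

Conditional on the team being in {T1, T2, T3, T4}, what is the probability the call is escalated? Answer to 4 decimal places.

0.2421

Let S = {T1, T2, T3, T4}.
P(S) = 0.243 + 0.311 + 0.13 + 0.148 = 0.832.
P(E ∩ S) = 0.363·0.243 + 0.157·0.311 + 0.385·0.13 + 0.097·0.148 = 0.088209 + 0.048827 + 0.05005 + 0.014356 = 0.201442.
P(E | S) = 0.201442 / 0.832 = 0.242118…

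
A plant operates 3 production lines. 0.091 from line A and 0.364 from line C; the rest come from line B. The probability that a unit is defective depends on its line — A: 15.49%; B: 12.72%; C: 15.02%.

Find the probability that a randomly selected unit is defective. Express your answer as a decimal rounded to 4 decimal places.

P(B) = 1 − (0.091 + 0.364) = 0.545.
Using total probability over the partition,
P(D) = P(D|A)·P(A) + P(D|B)·P(B) + P(D|C)·P(C)
      = 0.1549·0.091 + 0.1272·0.545 + 0.1502·0.364
      = 0.0140959 + 0.069324 + 0.0546728 = 0.1380927

P(D) ≈ 0.1381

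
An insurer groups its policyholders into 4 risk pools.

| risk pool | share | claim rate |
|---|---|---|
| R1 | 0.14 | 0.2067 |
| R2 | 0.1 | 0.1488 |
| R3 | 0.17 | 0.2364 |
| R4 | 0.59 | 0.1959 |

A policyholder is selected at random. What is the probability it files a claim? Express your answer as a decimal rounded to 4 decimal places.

By the law of total probability,
P(C) = P(C|R1)·P(R1) + P(C|R2)·P(R2) + P(C|R3)·P(R3) + P(C|R4)·P(R4)
      = 0.2067·0.14 + 0.1488·0.1 + 0.2364·0.17 + 0.1959·0.59
      = 0.028938 + 0.01488 + 0.040188 + 0.115581 = 0.199587

P(C) ≈ 0.1996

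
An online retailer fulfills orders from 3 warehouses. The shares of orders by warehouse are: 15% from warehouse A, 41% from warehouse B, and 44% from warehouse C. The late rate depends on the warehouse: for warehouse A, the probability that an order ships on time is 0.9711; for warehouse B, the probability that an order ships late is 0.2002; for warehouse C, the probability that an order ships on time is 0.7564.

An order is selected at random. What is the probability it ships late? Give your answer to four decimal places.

P(L|A) = 1 − 0.9711 = 0.0289.
P(L|C) = 1 − 0.7564 = 0.2436.
P(L) = P(L|A)·P(A) + P(L|B)·P(B) + P(L|C)·P(C)
      = 0.0289·0.15 + 0.2002·0.41 + 0.2436·0.44
      = 0.004335 + 0.082082 + 0.107184 = 0.193601

P(L) ≈ 0.1936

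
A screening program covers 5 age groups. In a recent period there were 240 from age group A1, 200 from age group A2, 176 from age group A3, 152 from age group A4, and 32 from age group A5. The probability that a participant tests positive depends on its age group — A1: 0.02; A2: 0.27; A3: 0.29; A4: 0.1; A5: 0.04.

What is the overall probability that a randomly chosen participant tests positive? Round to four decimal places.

Total: 240 + 200 + 176 + 152 + 32 = 800.
P(A1) = 240/800 = 0.3. P(A2) = 200/800 = 0.25. P(A3) = 176/800 = 0.22. P(A4) = 152/800 = 0.19. P(A5) = 32/800 = 0.04.
Summing over the partition,
P(T) = P(T|A1)·P(A1) + P(T|A2)·P(A2) + P(T|A3)·P(A3) + P(T|A4)·P(A4) + P(T|A5)·P(A5)
      = 0.02·0.3 + 0.27·0.25 + 0.29·0.22 + 0.1·0.19 + 0.04·0.04
      = 0.006 + 0.0675 + 0.0638 + 0.019 + 0.0016 = 0.1579

P(T) ≈ 0.1579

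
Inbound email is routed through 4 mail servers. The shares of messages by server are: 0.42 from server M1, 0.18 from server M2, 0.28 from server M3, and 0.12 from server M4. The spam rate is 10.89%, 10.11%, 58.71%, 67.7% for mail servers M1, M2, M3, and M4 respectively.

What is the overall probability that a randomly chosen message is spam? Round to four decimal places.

P(S) ≈ 0.3096

Using total probability over the partition,
P(S) = P(S|M1)·P(M1) + P(S|M2)·P(M2) + P(S|M3)·P(M3) + P(S|M4)·P(M4)
      = 0.1089·0.42 + 0.1011·0.18 + 0.5871·0.28 + 0.677·0.12
      = 0.045738 + 0.018198 + 0.164388 + 0.08124 = 0.309564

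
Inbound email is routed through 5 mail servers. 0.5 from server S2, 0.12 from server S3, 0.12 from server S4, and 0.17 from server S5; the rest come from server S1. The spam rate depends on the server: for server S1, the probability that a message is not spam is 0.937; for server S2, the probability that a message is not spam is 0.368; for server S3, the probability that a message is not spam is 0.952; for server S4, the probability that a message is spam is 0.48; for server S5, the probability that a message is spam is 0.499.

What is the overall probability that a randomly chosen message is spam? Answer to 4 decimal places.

P(S1) = 1 − (0.5 + 0.12 + 0.12 + 0.17) = 0.09.
P(S|S1) = 1 − 0.937 = 0.063.
P(S|S2) = 1 − 0.368 = 0.632.
P(S|S3) = 1 − 0.952 = 0.048.
P(S) = P(S|S1)·P(S1) + P(S|S2)·P(S2) + P(S|S3)·P(S3) + P(S|S4)·P(S4) + P(S|S5)·P(S5)
      = 0.063·0.09 + 0.632·0.5 + 0.048·0.12 + 0.48·0.12 + 0.499·0.17
      = 0.00567 + 0.316 + 0.00576 + 0.0576 + 0.08483 = 0.46986

0.4699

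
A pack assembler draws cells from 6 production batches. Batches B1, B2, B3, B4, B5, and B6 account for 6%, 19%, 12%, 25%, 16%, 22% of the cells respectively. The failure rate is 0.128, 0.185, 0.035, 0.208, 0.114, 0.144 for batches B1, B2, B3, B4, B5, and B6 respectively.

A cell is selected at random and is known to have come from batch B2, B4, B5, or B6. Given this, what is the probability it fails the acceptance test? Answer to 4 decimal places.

Let S = {B2, B4, B5, B6}.
P(S) = 0.19 + 0.25 + 0.16 + 0.22 = 0.82.
P(F ∩ S) = 0.185·0.19 + 0.208·0.25 + 0.114·0.16 + 0.144·0.22 = 0.03515 + 0.052 + 0.01824 + 0.03168 = 0.13707.
P(F | S) = 0.13707 / 0.82 = 0.167159…

P(F|S) ≈ 0.1672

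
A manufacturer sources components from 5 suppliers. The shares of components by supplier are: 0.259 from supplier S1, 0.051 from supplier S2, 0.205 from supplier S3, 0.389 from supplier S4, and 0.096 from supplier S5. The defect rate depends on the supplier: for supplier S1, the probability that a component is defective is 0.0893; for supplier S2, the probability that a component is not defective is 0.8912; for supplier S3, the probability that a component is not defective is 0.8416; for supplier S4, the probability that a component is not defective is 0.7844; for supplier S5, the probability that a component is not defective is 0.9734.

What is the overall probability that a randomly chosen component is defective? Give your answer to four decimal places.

P(D|S2) = 1 − 0.8912 = 0.1088.
P(D|S3) = 1 − 0.8416 = 0.1584.
P(D|S4) = 1 − 0.7844 = 0.2156.
P(D|S5) = 1 − 0.9734 = 0.0266.
By the law of total probability,
P(D) = P(D|S1)·P(S1) + P(D|S2)·P(S2) + P(D|S3)·P(S3) + P(D|S4)·P(S4) + P(D|S5)·P(S5)
      = 0.0893·0.259 + 0.1088·0.051 + 0.1584·0.205 + 0.2156·0.389 + 0.0266·0.096
      = 0.0231287 + 0.0055488 + 0.032472 + 0.0838684 + 0.0025536 = 0.1475715

0.1476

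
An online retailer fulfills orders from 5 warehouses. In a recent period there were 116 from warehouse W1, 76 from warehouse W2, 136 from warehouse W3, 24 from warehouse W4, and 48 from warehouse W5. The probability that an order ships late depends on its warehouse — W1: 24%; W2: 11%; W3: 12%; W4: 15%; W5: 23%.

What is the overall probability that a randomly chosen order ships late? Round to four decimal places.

Total: 116 + 76 + 136 + 24 + 48 = 400.
P(W1) = 116/400 = 0.29. P(W2) = 76/400 = 0.19. P(W3) = 136/400 = 0.34. P(W4) = 24/400 = 0.06. P(W5) = 48/400 = 0.12.
P(L) = P(L|W1)·P(W1) + P(L|W2)·P(W2) + P(L|W3)·P(W3) + P(L|W4)·P(W4) + P(L|W5)·P(W5)
      = 0.24·0.29 + 0.11·0.19 + 0.12·0.34 + 0.15·0.06 + 0.23·0.12
      = 0.0696 + 0.0209 + 0.0408 + 0.009 + 0.0276 = 0.1679

0.1679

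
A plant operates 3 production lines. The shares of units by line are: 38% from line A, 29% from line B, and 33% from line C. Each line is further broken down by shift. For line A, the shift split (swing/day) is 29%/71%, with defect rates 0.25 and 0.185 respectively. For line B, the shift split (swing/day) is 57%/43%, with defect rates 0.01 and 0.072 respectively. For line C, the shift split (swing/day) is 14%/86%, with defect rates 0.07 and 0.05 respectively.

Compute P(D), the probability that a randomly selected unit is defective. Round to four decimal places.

0.1055

P(D|A) = 0.29·0.25 + 0.71·0.185 = 0.0725 + 0.13135 = 0.20385
P(D|B) = 0.57·0.01 + 0.43·0.072 = 0.0057 + 0.03096 = 0.03666
P(D|C) = 0.14·0.07 + 0.86·0.05 = 0.0098 + 0.043 = 0.0528
By total probability over the outer partition,
P(D) = 0.38·0.20385 + 0.29·0.03666 + 0.33·0.0528
      = 0.077463 + 0.0106314 + 0.017424 = 0.1055184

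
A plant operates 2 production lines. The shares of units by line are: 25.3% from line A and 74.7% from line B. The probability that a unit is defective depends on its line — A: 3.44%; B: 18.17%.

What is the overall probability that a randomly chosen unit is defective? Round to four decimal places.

P(D) = P(D|A)·P(A) + P(D|B)·P(B)
      = 0.0344·0.253 + 0.1817·0.747
      = 0.0087032 + 0.1357299 = 0.1444331

P(D) ≈ 0.1444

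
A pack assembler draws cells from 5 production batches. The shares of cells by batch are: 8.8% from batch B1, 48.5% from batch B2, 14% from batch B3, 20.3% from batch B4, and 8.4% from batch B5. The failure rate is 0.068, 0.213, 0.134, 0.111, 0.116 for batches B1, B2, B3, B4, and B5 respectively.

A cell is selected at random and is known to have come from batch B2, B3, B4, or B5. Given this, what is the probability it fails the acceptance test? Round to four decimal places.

Let S = {B2, B3, B4, B5}.
P(S) = 0.485 + 0.14 + 0.203 + 0.084 = 0.912.
P(F ∩ S) = 0.213·0.485 + 0.134·0.14 + 0.111·0.203 + 0.116·0.084 = 0.103305 + 0.01876 + 0.022533 + 0.009744 = 0.154342.
P(F | S) = 0.154342 / 0.912 = 0.169235…

P(F|S) ≈ 0.1692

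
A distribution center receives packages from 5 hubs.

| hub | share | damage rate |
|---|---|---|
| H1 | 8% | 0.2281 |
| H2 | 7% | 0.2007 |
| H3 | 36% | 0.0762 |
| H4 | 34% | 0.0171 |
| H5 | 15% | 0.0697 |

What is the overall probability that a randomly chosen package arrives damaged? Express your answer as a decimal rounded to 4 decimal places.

Using total probability over the partition,
P(D) = P(D|H1)·P(H1) + P(D|H2)·P(H2) + P(D|H3)·P(H3) + P(D|H4)·P(H4) + P(D|H5)·P(H5)
      = 0.2281·0.08 + 0.2007·0.07 + 0.0762·0.36 + 0.0171·0.34 + 0.0697·0.15
      = 0.018248 + 0.014049 + 0.027432 + 0.005814 + 0.010455 = 0.075998

0.0760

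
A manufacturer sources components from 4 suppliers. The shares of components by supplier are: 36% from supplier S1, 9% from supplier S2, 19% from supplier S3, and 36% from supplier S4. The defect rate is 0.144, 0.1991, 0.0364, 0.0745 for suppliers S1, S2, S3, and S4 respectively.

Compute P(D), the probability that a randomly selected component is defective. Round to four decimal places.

0.1035

P(D) = P(D|S1)·P(S1) + P(D|S2)·P(S2) + P(D|S3)·P(S3) + P(D|S4)·P(S4)
      = 0.144·0.36 + 0.1991·0.09 + 0.0364·0.19 + 0.0745·0.36
      = 0.05184 + 0.017919 + 0.006916 + 0.02682 = 0.103495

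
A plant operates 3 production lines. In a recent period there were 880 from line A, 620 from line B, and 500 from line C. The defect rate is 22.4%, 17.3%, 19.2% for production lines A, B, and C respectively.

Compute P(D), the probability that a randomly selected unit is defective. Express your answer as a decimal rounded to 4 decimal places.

Total: 880 + 620 + 500 = 2000.
P(A) = 880/2000 = 0.44. P(B) = 620/2000 = 0.31. P(C) = 500/2000 = 0.25.
Using total probability over the partition,
P(D) = P(D|A)·P(A) + P(D|B)·P(B) + P(D|C)·P(C)
      = 0.224·0.44 + 0.173·0.31 + 0.192·0.25
      = 0.09856 + 0.05363 + 0.048 = 0.20019

P(D) ≈ 0.2002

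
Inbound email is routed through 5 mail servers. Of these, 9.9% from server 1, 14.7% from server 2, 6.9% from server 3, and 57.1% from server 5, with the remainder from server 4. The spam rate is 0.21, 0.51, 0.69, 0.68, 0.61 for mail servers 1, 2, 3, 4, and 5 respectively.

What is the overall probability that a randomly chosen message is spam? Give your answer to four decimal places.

P(4) = 1 − (0.099 + 0.147 + 0.069 + 0.571) = 0.114.
P(S) = P(S|1)·P(1) + P(S|2)·P(2) + P(S|3)·P(3) + P(S|4)·P(4) + P(S|5)·P(5)
      = 0.21·0.099 + 0.51·0.147 + 0.69·0.069 + 0.68·0.114 + 0.61·0.571
      = 0.02079 + 0.07497 + 0.04761 + 0.07752 + 0.34831 = 0.5692

P(S) ≈ 0.5692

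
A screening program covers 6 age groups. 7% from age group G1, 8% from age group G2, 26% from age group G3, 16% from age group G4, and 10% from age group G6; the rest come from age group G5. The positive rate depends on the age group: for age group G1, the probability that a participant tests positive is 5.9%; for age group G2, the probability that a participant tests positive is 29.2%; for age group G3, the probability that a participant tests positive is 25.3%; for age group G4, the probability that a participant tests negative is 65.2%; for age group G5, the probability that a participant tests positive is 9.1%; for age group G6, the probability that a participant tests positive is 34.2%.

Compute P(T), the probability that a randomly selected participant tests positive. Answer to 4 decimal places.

P(G5) = 1 − (0.07 + 0.08 + 0.26 + 0.16 + 0.1) = 0.33.
P(T|G4) = 1 − 0.652 = 0.348.
P(T) = P(T|G1)·P(G1) + P(T|G2)·P(G2) + P(T|G3)·P(G3) + P(T|G4)·P(G4) + P(T|G5)·P(G5) + P(T|G6)·P(G6)
      = 0.059·0.07 + 0.292·0.08 + 0.253·0.26 + 0.348·0.16 + 0.091·0.33 + 0.342·0.1
      = 0.00413 + 0.02336 + 0.06578 + 0.05568 + 0.03003 + 0.0342 = 0.21318

P(T) ≈ 0.2132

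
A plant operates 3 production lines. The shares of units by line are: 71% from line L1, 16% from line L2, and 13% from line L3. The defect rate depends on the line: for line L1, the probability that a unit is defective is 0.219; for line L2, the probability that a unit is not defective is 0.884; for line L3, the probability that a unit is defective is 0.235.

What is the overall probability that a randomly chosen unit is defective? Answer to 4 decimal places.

P(D) ≈ 0.2046

P(D|L2) = 1 − 0.884 = 0.116.
By the law of total probability,
P(D) = P(D|L1)·P(L1) + P(D|L2)·P(L2) + P(D|L3)·P(L3)
      = 0.219·0.71 + 0.116·0.16 + 0.235·0.13
      = 0.15549 + 0.01856 + 0.03055 = 0.2046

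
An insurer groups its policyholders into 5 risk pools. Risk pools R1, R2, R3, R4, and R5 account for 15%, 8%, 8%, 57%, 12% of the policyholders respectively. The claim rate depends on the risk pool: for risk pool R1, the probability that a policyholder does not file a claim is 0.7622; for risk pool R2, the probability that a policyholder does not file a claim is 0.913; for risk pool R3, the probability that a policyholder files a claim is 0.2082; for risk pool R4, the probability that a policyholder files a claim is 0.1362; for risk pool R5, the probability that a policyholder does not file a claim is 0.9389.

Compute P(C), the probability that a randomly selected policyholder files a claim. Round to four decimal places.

P(C|R1) = 1 − 0.7622 = 0.2378.
P(C|R2) = 1 − 0.913 = 0.087.
P(C|R5) = 1 − 0.9389 = 0.0611.
P(C) = P(C|R1)·P(R1) + P(C|R2)·P(R2) + P(C|R3)·P(R3) + P(C|R4)·P(R4) + P(C|R5)·P(R5)
      = 0.2378·0.15 + 0.087·0.08 + 0.2082·0.08 + 0.1362·0.57 + 0.0611·0.12
      = 0.03567 + 0.00696 + 0.016656 + 0.077634 + 0.007332 = 0.144252

P(C) ≈ 0.1443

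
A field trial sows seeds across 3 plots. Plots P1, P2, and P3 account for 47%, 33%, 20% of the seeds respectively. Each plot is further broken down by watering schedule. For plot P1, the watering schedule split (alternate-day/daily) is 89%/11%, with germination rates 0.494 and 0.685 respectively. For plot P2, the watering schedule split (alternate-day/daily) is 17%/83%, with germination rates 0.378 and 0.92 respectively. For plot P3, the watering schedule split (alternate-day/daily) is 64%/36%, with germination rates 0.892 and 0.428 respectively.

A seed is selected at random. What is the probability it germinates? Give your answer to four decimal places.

P(G|P1) = 0.89·0.494 + 0.11·0.685 = 0.43966 + 0.07535 = 0.51501
P(G|P2) = 0.17·0.378 + 0.83·0.92 = 0.06426 + 0.7636 = 0.82786
P(G|P3) = 0.64·0.892 + 0.36·0.428 = 0.57088 + 0.15408 = 0.72496
By total probability over the outer partition,
P(G) = 0.47·0.51501 + 0.33·0.82786 + 0.2·0.72496
      = 0.2420547 + 0.2731938 + 0.144992 = 0.6602405

0.6602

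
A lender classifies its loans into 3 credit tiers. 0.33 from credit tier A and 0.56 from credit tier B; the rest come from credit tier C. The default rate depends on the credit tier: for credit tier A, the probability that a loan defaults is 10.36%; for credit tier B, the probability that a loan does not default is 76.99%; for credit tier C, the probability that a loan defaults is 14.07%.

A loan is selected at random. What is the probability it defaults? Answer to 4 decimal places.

P(C) = 1 − (0.33 + 0.56) = 0.11.
P(D|B) = 1 − 0.7699 = 0.2301.
By the law of total probability,
P(D) = P(D|A)·P(A) + P(D|B)·P(B) + P(D|C)·P(C)
      = 0.1036·0.33 + 0.2301·0.56 + 0.1407·0.11
      = 0.034188 + 0.128856 + 0.015477 = 0.178521

0.1785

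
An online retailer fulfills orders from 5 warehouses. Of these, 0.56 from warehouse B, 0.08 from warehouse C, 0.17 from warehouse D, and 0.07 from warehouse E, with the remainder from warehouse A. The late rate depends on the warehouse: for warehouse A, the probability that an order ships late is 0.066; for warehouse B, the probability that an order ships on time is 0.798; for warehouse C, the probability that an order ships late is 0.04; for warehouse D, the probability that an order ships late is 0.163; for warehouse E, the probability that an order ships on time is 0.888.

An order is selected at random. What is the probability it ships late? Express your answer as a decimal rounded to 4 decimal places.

0.1598

P(A) = 1 − (0.56 + 0.08 + 0.17 + 0.07) = 0.12.
P(L|B) = 1 − 0.798 = 0.202.
P(L|E) = 1 − 0.888 = 0.112.
P(L) = P(L|A)·P(A) + P(L|B)·P(B) + P(L|C)·P(C) + P(L|D)·P(D) + P(L|E)·P(E)
      = 0.066·0.12 + 0.202·0.56 + 0.04·0.08 + 0.163·0.17 + 0.112·0.07
      = 0.00792 + 0.11312 + 0.0032 + 0.02771 + 0.00784 = 0.15979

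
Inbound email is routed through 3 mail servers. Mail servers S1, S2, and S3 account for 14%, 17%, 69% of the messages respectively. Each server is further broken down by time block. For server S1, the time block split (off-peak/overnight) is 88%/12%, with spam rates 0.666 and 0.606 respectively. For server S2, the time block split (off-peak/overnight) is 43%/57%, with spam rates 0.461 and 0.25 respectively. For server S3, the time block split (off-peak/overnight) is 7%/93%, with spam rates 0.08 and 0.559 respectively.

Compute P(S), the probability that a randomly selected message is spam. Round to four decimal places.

P(S) ≈ 0.5127

P(S|S1) = 0.88·0.666 + 0.12·0.606 = 0.58608 + 0.07272 = 0.6588
P(S|S2) = 0.43·0.461 + 0.57·0.25 = 0.19823 + 0.1425 = 0.34073
P(S|S3) = 0.07·0.08 + 0.93·0.559 = 0.0056 + 0.51987 = 0.52547
By total probability over the outer partition,
P(S) = 0.14·0.6588 + 0.17·0.34073 + 0.69·0.52547
      = 0.092232 + 0.0579241 + 0.3625743 = 0.5127304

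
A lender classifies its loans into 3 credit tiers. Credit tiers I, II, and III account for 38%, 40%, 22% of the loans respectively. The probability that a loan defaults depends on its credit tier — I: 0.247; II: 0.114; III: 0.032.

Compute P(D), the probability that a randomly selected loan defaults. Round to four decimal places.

P(D) = P(D|I)·P(I) + P(D|II)·P(II) + P(D|III)·P(III)
      = 0.247·0.38 + 0.114·0.4 + 0.032·0.22
      = 0.09386 + 0.0456 + 0.00704 = 0.1465

0.1465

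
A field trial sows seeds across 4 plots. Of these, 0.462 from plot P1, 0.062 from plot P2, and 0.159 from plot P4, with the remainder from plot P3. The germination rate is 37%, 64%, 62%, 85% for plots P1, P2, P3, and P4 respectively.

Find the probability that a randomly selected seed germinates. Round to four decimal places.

P(P3) = 1 − (0.462 + 0.062 + 0.159) = 0.317.
P(G) = P(G|P1)·P(P1) + P(G|P2)·P(P2) + P(G|P3)·P(P3) + P(G|P4)·P(P4)
      = 0.37·0.462 + 0.64·0.062 + 0.62·0.317 + 0.85·0.159
      = 0.17094 + 0.03968 + 0.19654 + 0.13515 = 0.54231

0.5423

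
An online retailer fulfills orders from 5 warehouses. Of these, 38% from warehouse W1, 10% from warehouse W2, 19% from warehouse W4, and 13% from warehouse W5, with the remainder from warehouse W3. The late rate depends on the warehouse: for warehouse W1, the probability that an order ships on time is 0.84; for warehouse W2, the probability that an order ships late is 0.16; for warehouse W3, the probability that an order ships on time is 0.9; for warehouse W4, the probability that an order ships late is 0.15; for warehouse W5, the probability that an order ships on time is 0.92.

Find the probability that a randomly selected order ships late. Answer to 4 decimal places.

P(L) ≈ 0.1357

P(W3) = 1 − (0.38 + 0.1 + 0.19 + 0.13) = 0.2.
P(L|W1) = 1 − 0.84 = 0.16.
P(L|W3) = 1 − 0.9 = 0.1.
P(L|W5) = 1 − 0.92 = 0.08.
By the law of total probability,
P(L) = P(L|W1)·P(W1) + P(L|W2)·P(W2) + P(L|W3)·P(W3) + P(L|W4)·P(W4) + P(L|W5)·P(W5)
      = 0.16·0.38 + 0.16·0.1 + 0.1·0.2 + 0.15·0.19 + 0.08·0.13
      = 0.0608 + 0.016 + 0.02 + 0.0285 + 0.0104 = 0.1357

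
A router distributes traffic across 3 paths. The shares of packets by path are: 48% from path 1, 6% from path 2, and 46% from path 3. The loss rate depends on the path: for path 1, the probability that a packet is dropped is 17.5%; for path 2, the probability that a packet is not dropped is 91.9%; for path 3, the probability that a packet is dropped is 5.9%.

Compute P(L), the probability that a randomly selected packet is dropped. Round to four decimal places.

0.1160

P(L|2) = 1 − 0.919 = 0.081.
Using total probability over the partition,
P(L) = P(L|1)·P(1) + P(L|2)·P(2) + P(L|3)·P(3)
      = 0.175·0.48 + 0.081·0.06 + 0.059·0.46
      = 0.084 + 0.00486 + 0.02714 = 0.116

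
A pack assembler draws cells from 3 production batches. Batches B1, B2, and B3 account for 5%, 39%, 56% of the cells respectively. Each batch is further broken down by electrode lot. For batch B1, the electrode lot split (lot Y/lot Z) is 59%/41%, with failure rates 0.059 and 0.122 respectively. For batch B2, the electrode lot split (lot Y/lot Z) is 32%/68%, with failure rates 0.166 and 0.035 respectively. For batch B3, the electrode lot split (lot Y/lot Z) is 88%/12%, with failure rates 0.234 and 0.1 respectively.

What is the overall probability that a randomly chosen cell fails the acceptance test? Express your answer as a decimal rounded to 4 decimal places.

P(F) ≈ 0.1563

P(F|B1) = 0.59·0.059 + 0.41·0.122 = 0.03481 + 0.05002 = 0.08483
P(F|B2) = 0.32·0.166 + 0.68·0.035 = 0.05312 + 0.0238 = 0.07692
P(F|B3) = 0.88·0.234 + 0.12·0.1 = 0.20592 + 0.012 = 0.21792
Then overall,
P(F) = 0.05·0.08483 + 0.39·0.07692 + 0.56·0.21792
      = 0.0042415 + 0.0299988 + 0.1220352 = 0.1562755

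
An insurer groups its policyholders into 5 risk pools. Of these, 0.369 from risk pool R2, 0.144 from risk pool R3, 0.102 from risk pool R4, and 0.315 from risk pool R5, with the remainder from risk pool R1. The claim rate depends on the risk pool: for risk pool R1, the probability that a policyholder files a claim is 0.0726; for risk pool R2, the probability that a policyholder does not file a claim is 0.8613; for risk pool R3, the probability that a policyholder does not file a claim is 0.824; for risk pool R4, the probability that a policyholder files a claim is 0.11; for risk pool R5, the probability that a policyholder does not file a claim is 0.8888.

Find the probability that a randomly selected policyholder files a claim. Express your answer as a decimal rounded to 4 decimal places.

0.1279

P(R1) = 1 − (0.369 + 0.144 + 0.102 + 0.315) = 0.07.
P(C|R2) = 1 − 0.8613 = 0.1387.
P(C|R3) = 1 − 0.824 = 0.176.
P(C|R5) = 1 − 0.8888 = 0.1112.
By the law of total probability,
P(C) = P(C|R1)·P(R1) + P(C|R2)·P(R2) + P(C|R3)·P(R3) + P(C|R4)·P(R4) + P(C|R5)·P(R5)
      = 0.0726·0.07 + 0.1387·0.369 + 0.176·0.144 + 0.11·0.102 + 0.1112·0.315
      = 0.005082 + 0.0511803 + 0.025344 + 0.01122 + 0.035028 = 0.1278543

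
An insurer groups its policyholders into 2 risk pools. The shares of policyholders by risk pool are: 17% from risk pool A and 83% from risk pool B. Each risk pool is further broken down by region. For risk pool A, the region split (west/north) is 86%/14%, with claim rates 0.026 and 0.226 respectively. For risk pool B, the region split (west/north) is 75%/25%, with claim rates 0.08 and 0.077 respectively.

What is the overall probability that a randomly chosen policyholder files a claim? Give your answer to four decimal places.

P(C|A) = 0.86·0.026 + 0.14·0.226 = 0.02236 + 0.03164 = 0.054
P(C|B) = 0.75·0.08 + 0.25·0.077 = 0.06 + 0.01925 = 0.07925
By total probability over the outer partition,
P(C) = 0.17·0.054 + 0.83·0.07925
      = 0.00918 + 0.0657775 = 0.0749575

0.0750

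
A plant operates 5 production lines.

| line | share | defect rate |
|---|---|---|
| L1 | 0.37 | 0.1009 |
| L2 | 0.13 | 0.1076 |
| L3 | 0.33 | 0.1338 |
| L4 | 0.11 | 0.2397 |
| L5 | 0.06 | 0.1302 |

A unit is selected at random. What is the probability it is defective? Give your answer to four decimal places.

Using total probability over the partition,
P(D) = P(D|L1)·P(L1) + P(D|L2)·P(L2) + P(D|L3)·P(L3) + P(D|L4)·P(L4) + P(D|L5)·P(L5)
      = 0.1009·0.37 + 0.1076·0.13 + 0.1338·0.33 + 0.2397·0.11 + 0.1302·0.06
      = 0.037333 + 0.013988 + 0.044154 + 0.026367 + 0.007812 = 0.129654

0.1297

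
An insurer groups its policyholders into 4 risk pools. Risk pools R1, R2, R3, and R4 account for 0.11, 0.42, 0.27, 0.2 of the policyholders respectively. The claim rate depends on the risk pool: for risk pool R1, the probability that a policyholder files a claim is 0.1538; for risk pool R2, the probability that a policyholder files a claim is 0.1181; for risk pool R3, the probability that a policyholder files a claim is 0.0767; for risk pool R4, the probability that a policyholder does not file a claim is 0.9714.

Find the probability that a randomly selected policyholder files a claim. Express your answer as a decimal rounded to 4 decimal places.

P(C) ≈ 0.0929

P(C|R4) = 1 − 0.9714 = 0.0286.
Summing over the partition,
P(C) = P(C|R1)·P(R1) + P(C|R2)·P(R2) + P(C|R3)·P(R3) + P(C|R4)·P(R4)
      = 0.1538·0.11 + 0.1181·0.42 + 0.0767·0.27 + 0.0286·0.2
      = 0.016918 + 0.049602 + 0.020709 + 0.00572 = 0.092949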